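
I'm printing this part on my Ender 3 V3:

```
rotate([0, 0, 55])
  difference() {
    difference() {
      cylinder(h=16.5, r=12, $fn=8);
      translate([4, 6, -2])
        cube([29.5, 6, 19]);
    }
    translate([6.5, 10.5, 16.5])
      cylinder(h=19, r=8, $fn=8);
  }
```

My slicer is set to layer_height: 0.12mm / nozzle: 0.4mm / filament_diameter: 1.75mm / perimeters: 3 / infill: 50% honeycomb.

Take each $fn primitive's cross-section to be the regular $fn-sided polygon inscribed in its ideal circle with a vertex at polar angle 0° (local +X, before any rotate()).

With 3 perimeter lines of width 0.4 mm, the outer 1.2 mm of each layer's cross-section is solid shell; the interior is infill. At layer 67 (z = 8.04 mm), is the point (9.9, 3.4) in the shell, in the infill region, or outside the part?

shell

At z = 8.04 mm: the r=12 cylinder gives a regular 8-gon of circumradius 12 (constant along its height); the 29.5×6 cube at (4, 6) contributes its full rectangle; Taking the first minus the rest: starting from the r=12 cylinder, the 29.5×6 cube at (4, 6) partially overlaps it — only the 16.59 mm² overlap (of its 177.00 mm²) is removed, clipping the outline — 1 connected region; the cylinder at (6.5, 10.5) is absent (z outside [16.5, 35.5]); Subtracting the remaining from the first: none of the subtracted shapes is present at this height, so that combined region is unchanged — 1 connected region; (whole slice rotated 55° about Z — lengths, areas and connectivity unchanged). Overall, the cross-section is a single solid region. Undo the 55° rotation: the query point maps to (8.464, -6.159) in the un-rotated model frame. The nearest boundary edge runs (12.00, 0.00)→(8.49, -8.49); distance from the point to it = 0.91 mm. The point is inside the cross-section, 0.91 mm from the nearest boundary — within the 1.2 mm shell band (3 × 0.4).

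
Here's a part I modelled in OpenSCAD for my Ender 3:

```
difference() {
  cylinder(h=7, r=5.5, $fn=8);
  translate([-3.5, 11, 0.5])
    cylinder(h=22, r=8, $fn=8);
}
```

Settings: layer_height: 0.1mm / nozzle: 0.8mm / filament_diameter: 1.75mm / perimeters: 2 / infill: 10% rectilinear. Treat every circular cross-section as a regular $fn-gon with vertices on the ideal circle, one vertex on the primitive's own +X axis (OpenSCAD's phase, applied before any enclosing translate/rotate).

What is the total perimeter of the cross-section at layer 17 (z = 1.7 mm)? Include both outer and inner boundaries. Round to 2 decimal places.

33.28 mm

At z = 1.7 mm: the r=5.5 cylinder contributes a regular 8-gon of circumradius 5.5 (perimeter = 2·8·5.500·sin(180°/8) = 33.68 mm); the r=8 cylinder at (-3.5, 11) gives a regular 8-gon of circumradius 8 (constant along its height) (perimeter = 2·8·8.000·sin(180°/8) = 48.98 mm); Taking the first minus the rest: starting from the r=5.5 cylinder, the r=8 cylinder at (-3.5, 11) partially overlaps it — only the 4.78 mm² overlap (of its 181.02 mm²) is removed, clipping the outline — boundary = 33.28 mm. Overall, the cross-section is a single solid region. Total boundary length (outer) = 33.28 mm.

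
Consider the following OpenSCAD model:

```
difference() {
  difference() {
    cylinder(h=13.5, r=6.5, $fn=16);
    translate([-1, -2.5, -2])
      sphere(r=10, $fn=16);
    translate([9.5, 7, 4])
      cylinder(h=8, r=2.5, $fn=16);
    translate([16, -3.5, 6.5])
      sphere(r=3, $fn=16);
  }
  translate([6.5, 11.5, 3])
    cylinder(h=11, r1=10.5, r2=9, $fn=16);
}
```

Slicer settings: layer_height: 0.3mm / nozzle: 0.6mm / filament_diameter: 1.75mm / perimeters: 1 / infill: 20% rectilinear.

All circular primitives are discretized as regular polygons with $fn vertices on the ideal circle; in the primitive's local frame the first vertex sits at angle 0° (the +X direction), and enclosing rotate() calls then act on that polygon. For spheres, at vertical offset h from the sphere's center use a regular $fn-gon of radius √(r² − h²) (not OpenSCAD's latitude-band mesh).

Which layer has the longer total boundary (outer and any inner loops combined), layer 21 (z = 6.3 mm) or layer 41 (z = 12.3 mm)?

Layer 21 (z = 6.3): the r=6.5 cylinder contributes a regular 16-gon of circumradius 6.5 (perimeter = 2·16·6.500·sin(180°/16) = 40.58 mm); the r=10 sphere at (-1, -2.5) slices to a regular 16-gon of circumradius 5.578 (√(r²−h²) with h=8.3 from center) (perimeter = 2·16·5.578·sin(180°/16) = 34.82 mm); the r=2.5 cylinder at (9.5, 7) contributes a regular 16-gon of circumradius 2.5 (perimeter = 2·16·2.500·sin(180°/16) = 15.61 mm); the sphere at (16, -3.5): section is a regular 16-gon, circumradius = √(r²−h²) = √(3²−0.2²) = 2.993 (perimeter = 2·16·2.993·sin(180°/16) = 18.69 mm); After the difference (first − rest): starting from the r=6.5 cylinder, the r=10 sphere at (-1, -2.5) partially overlaps it — only the 78.57 mm² overlap (of its 95.24 mm²) is removed, clipping the outline; the r=2.5 cylinder at (9.5, 7) misses the remaining region (no effect); the r=3 sphere at (16, -3.5) misses the remaining region (no effect) — boundary = 46.02 mm; the cone at (6.5, 11.5) (r1=10.5→r2=9) has section circumradius 10.050 here — a regular 16-gon (perimeter = 2·16·10.050·sin(180°/16) = 62.74 mm); After the difference (first − rest): starting from the result so far, the cone at (6.5, 11.5) partially overlaps it — only the 19.80 mm² overlap (of its 309.22 mm²) is removed, clipping the outline — boundary = 45.24 mm. So its perimeter = 45.24 mm. Layer 41 (z = 12.3): the r=6.5 cylinder gives a regular 16-gon of circumradius 6.5 (constant along its height) (perimeter = 2·16·6.500·sin(180°/16) = 40.58 mm); the sphere at (-1, -2.5) is not intersected at this z (|z−center|=14.300 > r=10); the cylinder at (9.5, 7) is absent (z outside [4, 12]); the sphere at (16, -3.5) is absent (|z−center|=5.800 > r=3); After the difference (first − rest): none of the subtracted shapes is present at this height, so the r=6.5 cylinder is unchanged — boundary = 40.58 mm; the cone at (6.5, 11.5) (r1=10.5→r2=9) has section circumradius 9.232 here — a regular 16-gon (perimeter = 2·16·9.232·sin(180°/16) = 57.63 mm); Subtracting the remaining from the first: starting from that combined region, the cone at (6.5, 11.5) partially overlaps it — only the 12.58 mm² overlap (of its 260.92 mm²) is removed, clipping the outline — boundary = 40.24 mm. So its perimeter = 40.24 mm. Layer 21 is larger (45.24 vs 40.24 mm).

layer 21 (z = 6.3 mm)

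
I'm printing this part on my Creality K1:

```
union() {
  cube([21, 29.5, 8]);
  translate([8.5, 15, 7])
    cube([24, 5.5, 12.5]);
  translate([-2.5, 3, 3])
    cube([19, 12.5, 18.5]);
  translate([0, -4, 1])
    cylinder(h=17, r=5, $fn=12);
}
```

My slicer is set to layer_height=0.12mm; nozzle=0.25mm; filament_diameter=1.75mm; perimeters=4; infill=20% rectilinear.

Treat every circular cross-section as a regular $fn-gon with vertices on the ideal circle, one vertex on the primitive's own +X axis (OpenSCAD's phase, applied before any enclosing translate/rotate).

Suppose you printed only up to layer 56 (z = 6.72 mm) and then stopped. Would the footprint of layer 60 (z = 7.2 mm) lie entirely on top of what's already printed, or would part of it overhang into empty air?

part overhangs

Compare the two slices. At z = 6.72: the cube (footprint 21×29.5) is included at this height (area 619.50 mm²); the cube at (8.5, 15) is not intersected at this z (z outside [7, 19.5]); the cube at (-2.5, 3) (footprint 19×12.5) is included at this height (area 237.50 mm²); the r=5 cylinder at (0, -4) contributes a regular 12-gon of circumradius 5 (area = (12/2)·5.000²·sin(360°/12) = 75.00 mm²); Taking the union: the regions partially overlap — summed areas 932.00 mm² minus the doubly-counted overlap 207.97 mm² gives 724.03 mm² — area = 724.03 mm². At z = 7.2: the 21×29.5 cube contributes its full rectangle (area 619.50 mm²); the 24×5.5 cube at (8.5, 15) contributes its full rectangle (area 132.00 mm²); the 19×12.5 cube at (-2.5, 3) contributes its full rectangle (area 237.50 mm²); the r=5 cylinder at (0, -4) gives a regular 12-gon of circumradius 5 (constant along its height) (area = (12/2)·5.000²·sin(360°/12) = 75.00 mm²); Taking the union: the regions partially overlap — summed areas 1064.00 mm² minus the doubly-counted overlap 276.72 mm² gives 787.28 mm² — area = 787.28 mm². Checking containment: at z = 7.2 the cross-section extends beyond the z = 6.72 cross-section by about 63.25 mm².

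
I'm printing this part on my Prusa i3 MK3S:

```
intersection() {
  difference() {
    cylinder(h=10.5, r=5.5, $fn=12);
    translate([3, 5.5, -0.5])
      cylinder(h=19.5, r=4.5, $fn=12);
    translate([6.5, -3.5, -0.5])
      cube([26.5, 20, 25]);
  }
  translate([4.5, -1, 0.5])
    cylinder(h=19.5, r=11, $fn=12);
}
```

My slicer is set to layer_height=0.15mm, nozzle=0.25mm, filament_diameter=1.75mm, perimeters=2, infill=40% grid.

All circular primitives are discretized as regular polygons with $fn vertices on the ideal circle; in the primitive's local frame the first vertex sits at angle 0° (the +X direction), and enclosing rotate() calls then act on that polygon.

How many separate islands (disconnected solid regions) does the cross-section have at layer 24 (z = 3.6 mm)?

At z = 3.6 mm: the r=5.5 cylinder gives a regular 12-gon of circumradius 5.5 (constant along its height); the cylinder at (3, 5.5): section is a regular 12-gon, circumradius r=4.5; the 26.5×20 cube at (6.5, -3.5) contributes its full rectangle; Taking the first minus the rest: starting from the r=5.5 cylinder, the r=4.5 cylinder at (3, 5.5) partially overlaps it — only the 18.10 mm² overlap (of its 60.75 mm²) is removed, clipping the outline; the 26.5×20 cube at (6.5, -3.5) misses the remaining region (no effect) — 1 connected region; the r=11 cylinder at (4.5, -1) contributes a regular 12-gon of circumradius 11; Taking the intersection: that combined region lies inside the r=11 cylinder at (4.5, -1), so it is kept whole — 1 connected region. Overall, the cross-section is a single solid region. Island count = 1.

1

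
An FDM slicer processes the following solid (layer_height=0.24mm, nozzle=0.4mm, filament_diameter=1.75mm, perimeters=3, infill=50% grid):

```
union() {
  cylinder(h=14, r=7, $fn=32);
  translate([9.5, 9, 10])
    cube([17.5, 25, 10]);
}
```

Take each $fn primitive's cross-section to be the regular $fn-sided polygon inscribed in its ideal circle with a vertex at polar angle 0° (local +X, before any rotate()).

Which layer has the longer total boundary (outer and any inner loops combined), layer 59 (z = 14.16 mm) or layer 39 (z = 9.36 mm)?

layer 59 (z = 14.16 mm)

Layer 59 (z = 14.16): the cylinder does not reach this height (z outside [0, 14]); the cube at (9.5, 9) is present — its section is the full 17.5×25 rectangle (perimeter 85.00 mm); Merging all regions: only the 17.5×25 cube at (9.5, 9) is present, so the union is just that shape — boundary = 85.00 mm. So its perimeter = 85.00 mm. Layer 39 (z = 9.36): the r=7 cylinder contributes a regular 32-gon of circumradius 7 (perimeter = 2·32·7.000·sin(180°/32) = 43.91 mm); the cube at (9.5, 9) is absent (z outside [10, 20]); Taking the union: only the r=7 cylinder is present, so the union is just that shape — boundary = 43.91 mm. So its perimeter = 43.91 mm. Layer 59 is larger (85.00 vs 43.91 mm).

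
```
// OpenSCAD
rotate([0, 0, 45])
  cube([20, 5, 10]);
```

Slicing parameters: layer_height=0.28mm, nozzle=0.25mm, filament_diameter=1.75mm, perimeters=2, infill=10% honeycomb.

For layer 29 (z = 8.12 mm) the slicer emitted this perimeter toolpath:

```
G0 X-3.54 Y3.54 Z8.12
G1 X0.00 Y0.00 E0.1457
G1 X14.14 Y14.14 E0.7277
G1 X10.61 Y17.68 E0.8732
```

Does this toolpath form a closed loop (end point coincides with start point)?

no

Start point (G0): (-3.54, 3.54). End point (last G1): the path does not return to the start — open.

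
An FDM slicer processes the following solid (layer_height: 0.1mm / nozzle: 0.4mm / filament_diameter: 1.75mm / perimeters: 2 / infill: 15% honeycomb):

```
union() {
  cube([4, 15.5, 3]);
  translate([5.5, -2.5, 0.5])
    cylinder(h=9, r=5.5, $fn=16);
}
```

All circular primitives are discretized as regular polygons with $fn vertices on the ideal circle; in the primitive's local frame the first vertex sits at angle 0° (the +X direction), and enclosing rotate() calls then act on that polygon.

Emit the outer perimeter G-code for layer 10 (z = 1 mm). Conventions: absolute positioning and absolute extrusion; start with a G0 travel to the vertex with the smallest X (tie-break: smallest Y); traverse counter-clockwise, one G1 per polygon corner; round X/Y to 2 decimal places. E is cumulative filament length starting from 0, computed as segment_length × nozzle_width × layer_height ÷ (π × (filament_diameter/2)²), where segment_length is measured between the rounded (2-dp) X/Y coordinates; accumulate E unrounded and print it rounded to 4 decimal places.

At z = 1 mm: the cube (footprint 4×15.5) is included at this height; the r=5.5 cylinder at (5.5, -2.5) contributes a regular 16-gon of circumradius 5.5; Taking the union: the regions partially overlap (shared area 5.78 mm²), so overlapping operands fuse into one piece — 1 connected region. The outline is a single polygon with 19 vertices. Extrusion per mm of travel: 0.4 × 0.1 / (π × 0.875²) = 0.016630. Accumulating E over each segment gives final E = 1.0456.

G0 X0.00 Y-2.50 Z1.00
G1 X0.42 Y-4.60 E0.0356
G1 X1.61 Y-6.39 E0.0714
G1 X3.40 Y-7.58 E0.1071
G1 X5.50 Y-8.00 E0.1427
G1 X7.60 Y-7.58 E0.1783
G1 X9.39 Y-6.39 E0.2141
G1 X10.58 Y-4.60 E0.2498
G1 X11.00 Y-2.50 E0.2854
G1 X10.58 Y-0.40 E0.3211
G1 X9.39 Y1.39 E0.3568
G1 X7.60 Y2.58 E0.3925
G1 X5.50 Y3.00 E0.4282
G1 X4.00 Y2.70 E0.4536
G1 X4.00 Y15.50 E0.6665
G1 X0.00 Y15.50 E0.7330
G1 X0.00 Y0.00 E0.9908
G1 X0.68 Y0.00 E1.0021
G1 X0.42 Y-0.40 E1.0100
G1 X0.00 Y-2.50 E1.0456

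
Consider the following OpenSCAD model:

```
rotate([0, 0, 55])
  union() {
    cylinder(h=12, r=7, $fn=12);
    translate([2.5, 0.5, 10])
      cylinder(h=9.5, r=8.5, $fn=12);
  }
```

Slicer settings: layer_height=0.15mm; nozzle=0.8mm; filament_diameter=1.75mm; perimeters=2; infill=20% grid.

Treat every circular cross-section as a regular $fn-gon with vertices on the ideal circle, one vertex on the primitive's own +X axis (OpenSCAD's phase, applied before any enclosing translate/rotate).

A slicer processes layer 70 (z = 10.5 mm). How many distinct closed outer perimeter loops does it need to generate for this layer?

At z = 10.5 mm: the r=7 cylinder gives a regular 12-gon of circumradius 7 (constant along its height); the r=8.5 cylinder at (2.5, 0.5) contributes a regular 12-gon of circumradius 8.5; Combining (union): the regions partially overlap (shared area 136.80 mm²), so overlapping operands fuse into one piece — 1 connected region; (rotated 55° about Z; rotation is an isometry so areas/perimeters/island counts are preserved). The result has 1 disconnected region.

1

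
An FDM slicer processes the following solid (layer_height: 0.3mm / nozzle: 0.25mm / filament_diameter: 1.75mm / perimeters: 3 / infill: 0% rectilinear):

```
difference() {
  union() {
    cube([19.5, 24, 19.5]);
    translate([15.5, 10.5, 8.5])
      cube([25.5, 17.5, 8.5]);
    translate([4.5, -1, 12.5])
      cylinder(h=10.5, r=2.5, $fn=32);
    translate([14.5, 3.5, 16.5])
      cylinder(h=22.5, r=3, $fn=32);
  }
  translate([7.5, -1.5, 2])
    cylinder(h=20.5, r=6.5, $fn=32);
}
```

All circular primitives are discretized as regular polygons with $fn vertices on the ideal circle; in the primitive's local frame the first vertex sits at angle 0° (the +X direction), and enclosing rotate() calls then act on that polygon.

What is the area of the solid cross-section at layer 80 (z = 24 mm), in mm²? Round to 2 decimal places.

At z = 24 mm: the cube is not intersected at this z (z outside [0, 19.5]); the cube at (15.5, 10.5) does not reach this height (z outside [8.5, 17]); the cylinder at (4.5, -1) is not intersected at this z (z outside [12.5, 23]); the r=3 cylinder at (14.5, 3.5) contributes a regular 32-gon of circumradius 3 (area = (32/2)·3.000²·sin(360°/32) = 28.09 mm²); Merging all regions: only the r=3 cylinder at (14.5, 3.5) is present, so the union is just that shape — area = 28.09 mm²; the cylinder at (7.5, -1.5) does not reach this height (z outside [2, 22.5]); After the difference (first − rest): none of the subtracted shapes is present at this height, so that combined region is unchanged — area = 28.09 mm². Overall, the cross-section is a single solid region. Net area = 28.09 mm².

28.09 mm²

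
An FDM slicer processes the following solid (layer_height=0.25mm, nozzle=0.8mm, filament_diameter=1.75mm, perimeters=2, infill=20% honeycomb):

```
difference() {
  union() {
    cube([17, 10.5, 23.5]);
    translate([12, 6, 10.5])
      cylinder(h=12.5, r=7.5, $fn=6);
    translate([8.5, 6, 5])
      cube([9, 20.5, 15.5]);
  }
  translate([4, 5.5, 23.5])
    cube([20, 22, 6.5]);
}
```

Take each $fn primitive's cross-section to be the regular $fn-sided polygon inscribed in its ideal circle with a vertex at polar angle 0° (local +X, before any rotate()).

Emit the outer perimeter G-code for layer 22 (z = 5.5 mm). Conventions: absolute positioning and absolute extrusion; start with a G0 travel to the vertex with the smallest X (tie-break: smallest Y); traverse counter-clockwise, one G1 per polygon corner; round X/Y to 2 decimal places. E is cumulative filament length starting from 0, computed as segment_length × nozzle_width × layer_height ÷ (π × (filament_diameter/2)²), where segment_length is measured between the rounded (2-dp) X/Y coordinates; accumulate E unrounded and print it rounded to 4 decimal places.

G0 X0.00 Y0.00 Z5.50
G1 X17.00 Y0.00 E1.4136
G1 X17.00 Y6.00 E1.9125
G1 X17.50 Y6.00 E1.9540
G1 X17.50 Y26.50 E3.6586
G1 X8.50 Y26.50 E4.4070
G1 X8.50 Y10.50 E5.7374
G1 X0.00 Y10.50 E6.4442
G1 X0.00 Y0.00 E7.3172

At z = 5.5 mm: the 17×10.5 cube contributes its full rectangle; the cylinder at (12, 6) is not intersected at this z (z outside [10.5, 23]); the cube at (8.5, 6) (footprint 9×20.5) is included at this height; Taking the union: the regions partially overlap (shared area 38.25 mm²), so overlapping operands fuse into one piece — 1 connected region; the cube at (4, 5.5) is not intersected at this z (z outside [23.5, 30]); Subtracting the remaining from the first: none of the subtracted shapes is present at this height, so the result so far is unchanged — 1 connected region. The outline is a single polygon with 8 vertices. Extrusion per mm of travel: 0.8 × 0.25 / (π × 0.875²) = 0.083150. Accumulating E over each segment gives final E = 7.3172.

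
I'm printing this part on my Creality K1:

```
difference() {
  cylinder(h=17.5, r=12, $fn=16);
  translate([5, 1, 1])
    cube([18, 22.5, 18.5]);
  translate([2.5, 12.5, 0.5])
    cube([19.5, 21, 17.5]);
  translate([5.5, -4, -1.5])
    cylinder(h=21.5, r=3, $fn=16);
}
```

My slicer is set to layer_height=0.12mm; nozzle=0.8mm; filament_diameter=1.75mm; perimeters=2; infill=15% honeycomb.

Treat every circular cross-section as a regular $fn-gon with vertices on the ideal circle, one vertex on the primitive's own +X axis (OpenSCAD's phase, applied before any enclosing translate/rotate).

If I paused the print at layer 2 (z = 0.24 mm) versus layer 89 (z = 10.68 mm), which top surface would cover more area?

Layer 2 (z = 0.24): the cylinder: section is a regular 16-gon, circumradius r=12 (area = (16/2)·12.000²·sin(360°/16) = 440.85 mm²); the cube at (5, 1) does not reach this height (z outside [1, 19.5]); the cube at (2.5, 12.5) is not intersected at this z (z outside [0.5, 18]); the r=3 cylinder at (5.5, -4) gives a regular 16-gon of circumradius 3 (constant along its height) (area = (16/2)·3.000²·sin(360°/16) = 27.55 mm²); Taking the first minus the rest: starting from the r=12 cylinder (440.85 mm²), the r=3 cylinder at (5.5, -4) lies wholly inside it (removes its full 27.55 mm² and its 18.73 mm outline becomes a hole wall) — area = 413.30 mm². So its area = 413.30 mm². Layer 89 (z = 10.68): the r=12 cylinder gives a regular 16-gon of circumradius 12 (constant along its height) (area = (16/2)·12.000²·sin(360°/16) = 440.85 mm²); the cube at (5, 1) (footprint 18×22.5) is included at this height (area 405.00 mm²); the 19.5×21 cube at (2.5, 12.5) contributes its full rectangle (area 409.50 mm²); the r=3 cylinder at (5.5, -4) contributes a regular 16-gon of circumradius 3 (area = (16/2)·3.000²·sin(360°/16) = 27.55 mm²); After the difference (first − rest): starting from the r=12 cylinder (440.85 mm²), the 18×22.5 cube at (5, 1) partially overlaps it — only the 45.84 mm² overlap (of its 405.00 mm²) is removed, clipping the outline; the 19.5×21 cube at (2.5, 12.5) misses the remaining region (no effect); the r=3 cylinder at (5.5, -4) lies wholly inside it (removes its full 27.55 mm² and its 18.73 mm outline becomes a hole wall) — area = 367.46 mm². So its area = 367.46 mm². Layer 2 is larger (413.30 vs 367.46 mm²).

layer 2 (z = 0.24 mm)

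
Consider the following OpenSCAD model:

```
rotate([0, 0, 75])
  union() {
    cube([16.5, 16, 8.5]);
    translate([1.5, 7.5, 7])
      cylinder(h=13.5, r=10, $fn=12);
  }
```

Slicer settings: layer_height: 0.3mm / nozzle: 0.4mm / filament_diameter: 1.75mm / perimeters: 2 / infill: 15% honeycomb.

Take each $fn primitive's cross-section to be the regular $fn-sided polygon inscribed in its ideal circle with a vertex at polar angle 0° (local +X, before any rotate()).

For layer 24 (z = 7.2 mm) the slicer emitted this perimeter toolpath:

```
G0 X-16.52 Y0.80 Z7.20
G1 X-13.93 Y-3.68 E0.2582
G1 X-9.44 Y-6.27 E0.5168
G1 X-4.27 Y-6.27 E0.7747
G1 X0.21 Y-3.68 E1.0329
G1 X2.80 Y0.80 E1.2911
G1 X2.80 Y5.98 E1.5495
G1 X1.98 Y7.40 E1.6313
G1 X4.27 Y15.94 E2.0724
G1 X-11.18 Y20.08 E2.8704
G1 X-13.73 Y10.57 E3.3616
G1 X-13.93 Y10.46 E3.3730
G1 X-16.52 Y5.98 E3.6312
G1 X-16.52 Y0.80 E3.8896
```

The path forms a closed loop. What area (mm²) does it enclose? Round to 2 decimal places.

403.99 mm²

Apply the shoelace formula to the sequence of (X, Y) vertices; enclosed area = 403.99 mm².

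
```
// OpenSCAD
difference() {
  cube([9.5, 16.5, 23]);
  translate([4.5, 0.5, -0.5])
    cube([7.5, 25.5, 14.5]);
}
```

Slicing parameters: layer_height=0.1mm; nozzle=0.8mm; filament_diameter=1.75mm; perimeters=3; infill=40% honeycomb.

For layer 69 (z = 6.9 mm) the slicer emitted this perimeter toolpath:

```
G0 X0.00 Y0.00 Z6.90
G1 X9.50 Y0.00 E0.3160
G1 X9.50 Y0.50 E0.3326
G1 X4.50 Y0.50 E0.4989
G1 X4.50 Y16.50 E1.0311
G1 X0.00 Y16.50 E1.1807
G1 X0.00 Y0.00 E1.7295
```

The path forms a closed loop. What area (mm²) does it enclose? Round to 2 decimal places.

76.75 mm²

Apply the shoelace formula to the sequence of (X, Y) vertices; enclosed area = 76.75 mm².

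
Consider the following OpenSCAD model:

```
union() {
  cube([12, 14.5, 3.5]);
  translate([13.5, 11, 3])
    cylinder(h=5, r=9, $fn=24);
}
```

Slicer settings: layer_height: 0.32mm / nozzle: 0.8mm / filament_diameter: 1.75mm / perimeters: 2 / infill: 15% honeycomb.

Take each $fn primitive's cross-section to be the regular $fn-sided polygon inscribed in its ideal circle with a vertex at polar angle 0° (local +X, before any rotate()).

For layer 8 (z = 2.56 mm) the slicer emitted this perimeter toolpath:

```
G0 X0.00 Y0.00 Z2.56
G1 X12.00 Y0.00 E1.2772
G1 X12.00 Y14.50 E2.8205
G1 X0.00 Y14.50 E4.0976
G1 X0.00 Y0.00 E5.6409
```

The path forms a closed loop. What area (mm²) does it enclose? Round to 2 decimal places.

174.00 mm²

Apply the shoelace formula to the sequence of (X, Y) vertices; enclosed area = 174.00 mm².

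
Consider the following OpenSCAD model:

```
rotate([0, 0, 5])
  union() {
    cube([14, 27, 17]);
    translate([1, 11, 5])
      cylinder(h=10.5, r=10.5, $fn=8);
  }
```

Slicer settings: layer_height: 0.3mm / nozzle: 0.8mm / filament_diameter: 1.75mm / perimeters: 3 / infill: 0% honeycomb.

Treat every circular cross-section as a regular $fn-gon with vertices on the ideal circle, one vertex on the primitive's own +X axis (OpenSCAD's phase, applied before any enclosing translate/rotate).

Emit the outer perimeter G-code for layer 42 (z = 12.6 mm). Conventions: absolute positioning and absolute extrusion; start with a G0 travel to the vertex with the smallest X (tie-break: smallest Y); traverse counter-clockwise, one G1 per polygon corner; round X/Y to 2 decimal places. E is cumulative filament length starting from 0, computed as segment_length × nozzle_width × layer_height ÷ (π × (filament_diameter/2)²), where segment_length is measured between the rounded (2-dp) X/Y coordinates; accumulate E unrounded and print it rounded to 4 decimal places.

At z = 12.6 mm: the cube (footprint 14×27) is included at this height; the r=10.5 cylinder at (1, 11) gives a regular 8-gon of circumradius 10.5 (constant along its height); Merging all regions: the regions partially overlap (shared area 176.50 mm²), so overlapping operands fuse into one piece — 1 connected region; (whole slice rotated 5° about Z — lengths, areas and connectivity unchanged). The outline is a single polygon with 9 vertices. Extrusion per mm of travel: 0.8 × 0.3 / (π × 0.875²) = 0.099780. Accumulating E over each segment gives final E = 9.1603.

G0 X-10.42 Y10.13 Z12.60
G1 X-6.71 Y3.00 E0.8020
G1 X-0.08 Y0.91 E1.4956
G1 X0.00 Y0.00 E1.5868
G1 X13.95 Y1.22 E2.9840
G1 X11.59 Y28.12 E5.6784
G1 X-2.35 Y26.90 E7.0747
G1 X-1.84 Y21.01 E7.6646
G1 X-8.01 Y17.79 E8.3590
G1 X-10.42 Y10.13 E9.1603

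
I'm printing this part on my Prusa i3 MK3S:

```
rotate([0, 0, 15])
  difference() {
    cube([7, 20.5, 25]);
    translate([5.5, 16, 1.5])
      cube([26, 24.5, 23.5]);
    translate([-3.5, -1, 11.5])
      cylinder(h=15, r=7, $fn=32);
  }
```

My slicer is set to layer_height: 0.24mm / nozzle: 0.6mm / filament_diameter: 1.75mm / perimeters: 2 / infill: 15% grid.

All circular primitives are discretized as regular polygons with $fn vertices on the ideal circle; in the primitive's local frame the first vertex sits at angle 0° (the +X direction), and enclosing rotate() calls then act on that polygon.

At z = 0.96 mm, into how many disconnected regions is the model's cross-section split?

1

At z = 0.96 mm: the cube is present — its section is the full 7×20.5 rectangle; the cube at (5.5, 16) does not reach this height (z outside [1.5, 25]); the cylinder at (-3.5, -1) does not reach this height (z outside [11.5, 26.5]); Subtracting the remaining from the first: none of the subtracted shapes is present at this height, so the 7×20.5 cube is unchanged — 1 connected region; (whole slice rotated 15° about Z — lengths, areas and connectivity unchanged). The result has 1 disconnected region.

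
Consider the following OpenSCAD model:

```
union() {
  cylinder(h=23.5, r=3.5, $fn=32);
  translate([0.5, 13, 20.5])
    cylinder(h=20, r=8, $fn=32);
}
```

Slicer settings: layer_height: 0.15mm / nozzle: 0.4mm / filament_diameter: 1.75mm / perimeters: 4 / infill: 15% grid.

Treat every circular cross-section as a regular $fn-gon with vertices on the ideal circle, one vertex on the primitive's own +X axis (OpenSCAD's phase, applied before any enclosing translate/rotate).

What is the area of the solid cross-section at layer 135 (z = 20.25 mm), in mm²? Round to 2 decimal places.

At z = 20.25 mm: the r=3.5 cylinder contributes a regular 32-gon of circumradius 3.5 (area = (32/2)·3.500²·sin(360°/32) = 38.24 mm²); the cylinder at (0.5, 13) is absent (z outside [20.5, 40.5]); Taking the union: only the r=3.5 cylinder is present, so the union is just that shape — area = 38.24 mm². Overall, the cross-section is a single solid region. Net area = 38.24 mm².

38.24 mm²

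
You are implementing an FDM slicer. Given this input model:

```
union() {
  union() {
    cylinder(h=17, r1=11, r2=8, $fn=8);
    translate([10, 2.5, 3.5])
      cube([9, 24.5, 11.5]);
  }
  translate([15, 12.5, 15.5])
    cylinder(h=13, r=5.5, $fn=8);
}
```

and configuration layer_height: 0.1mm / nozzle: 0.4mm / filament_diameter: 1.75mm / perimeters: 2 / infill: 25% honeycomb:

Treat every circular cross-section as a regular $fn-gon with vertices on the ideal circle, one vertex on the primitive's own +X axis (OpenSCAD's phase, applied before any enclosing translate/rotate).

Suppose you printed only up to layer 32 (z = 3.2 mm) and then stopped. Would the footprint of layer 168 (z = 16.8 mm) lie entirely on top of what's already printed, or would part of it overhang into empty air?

part overhangs

Compare the two slices. At z = 3.2: the cone: at t=0.188 of its height the radius interpolates to r₁+(r₂−r₁)t = 10.435, giving a regular 8-gon of that circumradius (area = (8/2)·10.435²·sin(360°/8) = 308.00 mm²); the cube at (10, 2.5) is absent (z outside [3.5, 15]); Merging all regions: only the cone is present, so the union is just that shape — area = 308.00 mm²; the cylinder at (15, 12.5) is not intersected at this z (z outside [15.5, 28.5]); Combining (union): only the result so far is present, so the union is just that shape — area = 308.00 mm². At z = 16.8: the cone (r1=11→r2=8) has section circumradius 8.035 here — a regular 8-gon (area = (8/2)·8.035²·sin(360°/8) = 182.62 mm²); the cube at (10, 2.5) is not intersected at this z (z outside [3.5, 15]); Taking the union: only the cone is present, so the union is just that shape — area = 182.62 mm²; the r=5.5 cylinder at (15, 12.5) contributes a regular 8-gon of circumradius 5.5 (area = (8/2)·5.500²·sin(360°/8) = 85.56 mm²); Merging all regions: the 2 present regions are separate (no shared area or edge), so areas and boundary lengths simply add and each stays a separate island — area = 268.18 mm². Checking containment: at z = 16.8 the cross-section extends beyond the z = 3.2 cross-section by about 85.56 mm².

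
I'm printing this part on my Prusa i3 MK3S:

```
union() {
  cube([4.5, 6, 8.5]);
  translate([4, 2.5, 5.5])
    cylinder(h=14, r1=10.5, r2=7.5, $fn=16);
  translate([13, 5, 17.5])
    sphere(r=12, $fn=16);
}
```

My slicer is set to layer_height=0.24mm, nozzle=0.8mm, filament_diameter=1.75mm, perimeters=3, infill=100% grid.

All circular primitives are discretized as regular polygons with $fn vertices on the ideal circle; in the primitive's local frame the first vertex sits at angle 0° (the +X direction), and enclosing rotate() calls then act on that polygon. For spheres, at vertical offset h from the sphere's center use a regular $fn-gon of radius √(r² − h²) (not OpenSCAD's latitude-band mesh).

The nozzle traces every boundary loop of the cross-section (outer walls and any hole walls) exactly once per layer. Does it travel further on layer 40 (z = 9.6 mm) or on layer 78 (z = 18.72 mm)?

layer 78 (z = 18.72 mm)

Layer 40 (z = 9.6): the cube does not reach this height (z outside [0, 8.5]); the cone at (4, 2.5) contributes a regular 16-gon of circumradius 9.621 (interpolated between r1=10.5 and r2=7.5 at t=0.293) (perimeter = 2·16·9.621·sin(180°/16) = 60.07 mm); the sphere at (13, 5): section is a regular 16-gon, circumradius = √(r²−h²) = √(12²−7.9²) = 9.033 (perimeter = 2·16·9.033·sin(180°/16) = 56.39 mm); Merging all regions: the regions partially overlap (shared area 101.93 mm²), so the edge portions inside another operand are dropped and the merged outline is re-measured after clipping — boundary = 77.97 mm. So its perimeter = 77.97 mm. Layer 78 (z = 18.72): the cube is absent (z outside [0, 8.5]); the cone at (4, 2.5) contributes a regular 16-gon of circumradius 7.667 (interpolated between r1=10.5 and r2=7.5 at t=0.944) (perimeter = 2·16·7.667·sin(180°/16) = 47.87 mm); the sphere at (13, 5): section is a regular 16-gon, circumradius = √(r²−h²) = √(12²−1.22²) = 11.938 (perimeter = 2·16·11.938·sin(180°/16) = 74.53 mm); Merging all regions: the regions partially overlap (shared area 113.88 mm²), so the edge portions inside another operand are dropped and the merged outline is re-measured after clipping — boundary = 82.53 mm. So its perimeter = 82.53 mm. Layer 78 is larger (82.53 vs 77.97 mm).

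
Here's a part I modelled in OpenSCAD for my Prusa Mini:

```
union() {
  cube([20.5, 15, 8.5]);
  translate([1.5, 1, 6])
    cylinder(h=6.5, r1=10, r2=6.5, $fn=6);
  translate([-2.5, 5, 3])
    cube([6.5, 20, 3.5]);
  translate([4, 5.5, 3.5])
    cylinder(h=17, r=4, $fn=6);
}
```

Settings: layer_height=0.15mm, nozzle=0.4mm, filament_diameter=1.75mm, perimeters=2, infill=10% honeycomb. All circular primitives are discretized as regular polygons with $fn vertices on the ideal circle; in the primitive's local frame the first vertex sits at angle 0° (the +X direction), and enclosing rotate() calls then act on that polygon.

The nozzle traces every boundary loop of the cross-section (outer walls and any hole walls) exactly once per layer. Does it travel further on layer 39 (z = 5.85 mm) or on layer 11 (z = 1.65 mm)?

Layer 39 (z = 5.85): the 20.5×15 cube contributes its full rectangle (perimeter 71.00 mm); the cone at (1.5, 1) is not intersected at this z (z outside [6, 12.5]); the cube at (-2.5, 5) (footprint 6.5×20) is included at this height (perimeter 53.00 mm); the r=4 cylinder at (4, 5.5) gives a regular 6-gon of circumradius 4 (constant along its height) (perimeter = 2·6·4.000·sin(180°/6) = 24.00 mm); Merging all regions: the regions partially overlap (shared area 81.57 mm²), so the edge portions inside another operand are dropped and the merged outline is re-measured after clipping — boundary = 96.00 mm. So its perimeter = 96.00 mm. Layer 11 (z = 1.65): the cube is present — its section is the full 20.5×15 rectangle (perimeter 71.00 mm); the cone at (1.5, 1) is absent (z outside [6, 12.5]); the cube at (-2.5, 5) does not reach this height (z outside [3, 6.5]); the cylinder at (4, 5.5) does not reach this height (z outside [3.5, 20.5]); Combining (union): only the 20.5×15 cube is present, so the union is just that shape — boundary = 71.00 mm. So its perimeter = 71.00 mm. Layer 39 is larger (96.00 vs 71.00 mm).

layer 39 (z = 5.85 mm)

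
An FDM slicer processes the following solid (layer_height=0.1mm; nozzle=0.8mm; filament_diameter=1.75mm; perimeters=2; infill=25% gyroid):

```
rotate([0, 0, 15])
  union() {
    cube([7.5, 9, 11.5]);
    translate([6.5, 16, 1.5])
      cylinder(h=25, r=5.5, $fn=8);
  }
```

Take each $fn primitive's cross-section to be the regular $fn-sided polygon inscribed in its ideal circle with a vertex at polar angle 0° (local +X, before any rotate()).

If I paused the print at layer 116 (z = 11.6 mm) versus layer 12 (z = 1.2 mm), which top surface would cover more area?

Layer 116 (z = 11.6): the cube does not reach this height (z outside [0, 11.5]); the r=5.5 cylinder at (6.5, 16) contributes a regular 8-gon of circumradius 5.5 (area = (8/2)·5.500²·sin(360°/8) = 85.56 mm²); Merging all regions: only the r=5.5 cylinder at (6.5, 16) is present, so the union is just that shape — area = 85.56 mm²; (rotated 15° about Z; rotation is an isometry so areas/perimeters/island counts are preserved). So its area = 85.56 mm². Layer 12 (z = 1.2): the cube is present — its section is the full 7.5×9 rectangle (area 67.50 mm²); the cylinder at (6.5, 16) is not intersected at this z (z outside [1.5, 26.5]); Merging all regions: only the 7.5×9 cube is present, so the union is just that shape — area = 67.50 mm²; (rotated 15° about Z; rotation is an isometry so areas/perimeters/island counts are preserved). So its area = 67.50 mm². Layer 116 is larger (85.56 vs 67.50 mm²).

layer 116 (z = 11.6 mm)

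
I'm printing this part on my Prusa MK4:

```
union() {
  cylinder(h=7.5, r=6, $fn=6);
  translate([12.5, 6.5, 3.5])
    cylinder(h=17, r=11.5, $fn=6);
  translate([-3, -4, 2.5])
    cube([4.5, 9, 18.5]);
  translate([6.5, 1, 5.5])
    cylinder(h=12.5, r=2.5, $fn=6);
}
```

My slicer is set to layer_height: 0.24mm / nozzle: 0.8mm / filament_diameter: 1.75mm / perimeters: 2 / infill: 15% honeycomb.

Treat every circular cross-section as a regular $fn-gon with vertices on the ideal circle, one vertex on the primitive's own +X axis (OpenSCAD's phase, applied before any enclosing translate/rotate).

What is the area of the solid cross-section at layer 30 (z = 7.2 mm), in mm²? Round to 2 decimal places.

429.98 mm²

At z = 7.2 mm: the r=6 cylinder contributes a regular 6-gon of circumradius 6 (area = (6/2)·6.000²·sin(360°/6) = 93.53 mm²); the r=11.5 cylinder at (12.5, 6.5) gives a regular 6-gon of circumradius 11.5 (constant along its height) (area = (6/2)·11.500²·sin(360°/6) = 343.60 mm²); the cube at (-3, -4) (footprint 4.5×9) is included at this height (area 40.50 mm²); the r=2.5 cylinder at (6.5, 1) gives a regular 6-gon of circumradius 2.5 (constant along its height) (area = (6/2)·2.500²·sin(360°/6) = 16.24 mm²); Taking the union: the regions partially overlap — summed areas 493.86 mm² minus the doubly-counted overlap 63.89 mm² gives 429.98 mm² — area = 429.98 mm². Overall, the cross-section is a single solid region. Net area = 429.98 mm².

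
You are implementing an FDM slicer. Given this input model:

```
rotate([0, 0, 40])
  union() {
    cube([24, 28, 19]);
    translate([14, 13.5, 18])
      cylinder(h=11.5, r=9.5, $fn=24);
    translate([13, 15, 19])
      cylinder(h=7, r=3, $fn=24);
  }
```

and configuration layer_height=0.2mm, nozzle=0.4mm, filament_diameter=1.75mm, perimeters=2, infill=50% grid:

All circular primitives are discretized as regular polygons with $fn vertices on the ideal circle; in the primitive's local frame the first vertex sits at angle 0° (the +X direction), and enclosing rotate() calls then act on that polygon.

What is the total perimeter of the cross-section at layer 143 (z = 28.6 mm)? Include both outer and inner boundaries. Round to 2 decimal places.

At z = 28.6 mm: the cube is not intersected at this z (z outside [0, 19]); the r=9.5 cylinder at (14, 13.5) gives a regular 24-gon of circumradius 9.5 (constant along its height) (perimeter = 2·24·9.500·sin(180°/24) = 59.52 mm); the cylinder at (13, 15) does not reach this height (z outside [19, 26]); Merging all regions: only the r=9.5 cylinder at (14, 13.5) is present, so the union is just that shape — boundary = 59.52 mm; (whole slice rotated 40° about Z — lengths, areas and connectivity unchanged). Overall, the cross-section is a single solid region. Total boundary length (outer) = 59.52 mm.

59.52 mm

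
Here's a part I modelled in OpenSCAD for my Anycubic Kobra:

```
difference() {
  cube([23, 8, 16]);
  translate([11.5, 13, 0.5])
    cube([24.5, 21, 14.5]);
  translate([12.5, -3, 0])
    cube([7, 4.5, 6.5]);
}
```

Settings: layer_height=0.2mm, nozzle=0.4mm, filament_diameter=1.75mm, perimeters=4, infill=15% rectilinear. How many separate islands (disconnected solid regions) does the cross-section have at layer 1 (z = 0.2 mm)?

1

At z = 0.2 mm: the cube is present — its section is the full 23×8 rectangle; the cube at (11.5, 13) is absent (z outside [0.5, 15]); the 7×4.5 cube at (12.5, -3) contributes its full rectangle; After the difference (first − rest): starting from the 23×8 cube, the 7×4.5 cube at (12.5, -3) partially overlaps it — only the 10.50 mm² overlap (of its 31.50 mm²) is removed, clipping the outline — 1 connected region. Overall, the cross-section is a single solid region. Island count = 1.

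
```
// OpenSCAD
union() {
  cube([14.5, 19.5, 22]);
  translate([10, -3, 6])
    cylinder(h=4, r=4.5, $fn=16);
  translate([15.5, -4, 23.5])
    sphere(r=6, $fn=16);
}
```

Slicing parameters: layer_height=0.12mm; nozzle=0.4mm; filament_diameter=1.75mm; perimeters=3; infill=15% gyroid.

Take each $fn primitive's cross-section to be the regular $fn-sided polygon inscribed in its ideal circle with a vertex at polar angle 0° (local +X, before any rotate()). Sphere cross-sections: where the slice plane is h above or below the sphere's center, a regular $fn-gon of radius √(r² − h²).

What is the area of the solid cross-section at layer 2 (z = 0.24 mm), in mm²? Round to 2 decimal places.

At z = 0.24 mm: the cube is present — its section is the full 14.5×19.5 rectangle (area 282.75 mm²); the cylinder at (10, -3) is not intersected at this z (z outside [6, 10]); the sphere at (15.5, -4) does not reach this height (|z−center|=23.260 > r=6); Combining (union): only the 14.5×19.5 cube is present, so the union is just that shape — area = 282.75 mm². Overall, the cross-section is a single solid region. Net area = 282.75 mm².

282.75 mm²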